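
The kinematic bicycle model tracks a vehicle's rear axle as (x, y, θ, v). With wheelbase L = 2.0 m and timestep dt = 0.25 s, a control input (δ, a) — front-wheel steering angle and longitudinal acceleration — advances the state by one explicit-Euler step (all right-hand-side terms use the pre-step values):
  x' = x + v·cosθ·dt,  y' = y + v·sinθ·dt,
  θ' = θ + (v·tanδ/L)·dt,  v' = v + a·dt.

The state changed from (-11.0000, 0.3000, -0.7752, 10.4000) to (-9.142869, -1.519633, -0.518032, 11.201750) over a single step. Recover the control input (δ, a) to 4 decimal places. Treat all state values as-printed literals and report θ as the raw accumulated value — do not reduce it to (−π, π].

δ = 0.1953, a = 3.2070

a = (v'−v)/dt = (0.801750)/0.25 = 3.2070
Δθ = θ'−θ = 0.257168;  (v·dt/L) = 10.4000·0.25/2.0 = 1.300000
tan δ = Δθ·L/(v·dt) = 0.197822  →  δ = 0.1953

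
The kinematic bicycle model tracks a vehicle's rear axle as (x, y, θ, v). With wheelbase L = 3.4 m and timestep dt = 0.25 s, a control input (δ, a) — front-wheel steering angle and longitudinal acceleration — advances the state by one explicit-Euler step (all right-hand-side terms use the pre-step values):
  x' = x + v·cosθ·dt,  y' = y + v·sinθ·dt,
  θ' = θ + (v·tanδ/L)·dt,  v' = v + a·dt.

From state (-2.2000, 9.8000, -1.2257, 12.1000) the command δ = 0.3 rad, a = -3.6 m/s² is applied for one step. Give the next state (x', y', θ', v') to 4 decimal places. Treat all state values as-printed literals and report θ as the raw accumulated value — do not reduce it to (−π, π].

x' = -2.2000 + 12.1000·cos(-1.2257)·0.25 = -1.1767
y' = 9.8000 + 12.1000·sin(-1.2257)·0.25 = 6.9533
θ' = -1.2257 + (12.1000/3.4)·tan(0.3)·0.25 = -0.9505
v' = 12.1000 − 3.6000·0.25 = 11.2000

(-1.1767, 6.9533, -0.9505, 11.2000)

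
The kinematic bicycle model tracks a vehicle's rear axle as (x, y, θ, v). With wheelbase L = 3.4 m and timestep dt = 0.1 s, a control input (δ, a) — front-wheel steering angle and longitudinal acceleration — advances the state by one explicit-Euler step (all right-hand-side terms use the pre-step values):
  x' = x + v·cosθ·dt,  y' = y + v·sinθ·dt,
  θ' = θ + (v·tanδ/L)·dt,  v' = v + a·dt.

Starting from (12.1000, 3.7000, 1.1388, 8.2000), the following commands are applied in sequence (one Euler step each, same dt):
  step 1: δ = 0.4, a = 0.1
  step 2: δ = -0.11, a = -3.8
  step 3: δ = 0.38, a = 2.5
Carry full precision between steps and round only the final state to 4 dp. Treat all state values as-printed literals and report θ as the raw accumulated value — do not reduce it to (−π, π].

(12.9828, 5.9551, 1.3061, 8.0800)

after step 1 (δ=0.4, a=0.1): (12.443321, 4.444668, 1.240768, 8.210000)
after step 2 (δ=-0.11, a=-3.8): (12.709383, 5.221361, 1.214098, 7.830000)
after step 3 (δ=0.38, a=2.5): (12.982792, 5.955075, 1.306081, 8.080000)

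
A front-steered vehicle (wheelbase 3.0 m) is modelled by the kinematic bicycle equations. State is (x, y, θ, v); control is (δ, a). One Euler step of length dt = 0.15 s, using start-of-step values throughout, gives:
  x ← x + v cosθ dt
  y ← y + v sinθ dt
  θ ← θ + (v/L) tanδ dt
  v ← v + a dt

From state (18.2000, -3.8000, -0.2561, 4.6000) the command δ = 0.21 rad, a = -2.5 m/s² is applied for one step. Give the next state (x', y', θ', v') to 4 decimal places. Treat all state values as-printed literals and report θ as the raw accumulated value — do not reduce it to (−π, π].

(18.8675, -3.9748, -0.2071, 4.2250)

x' = 18.2000 + 4.6000·cos(-0.2561)·0.15 = 18.8675
y' = -3.8000 + 4.6000·sin(-0.2561)·0.15 = -3.9748
θ' = -0.2561 + (4.6000/3.0)·tan(0.21)·0.15 = -0.2071
v' = 4.6000 − 2.5000·0.15 = 4.2250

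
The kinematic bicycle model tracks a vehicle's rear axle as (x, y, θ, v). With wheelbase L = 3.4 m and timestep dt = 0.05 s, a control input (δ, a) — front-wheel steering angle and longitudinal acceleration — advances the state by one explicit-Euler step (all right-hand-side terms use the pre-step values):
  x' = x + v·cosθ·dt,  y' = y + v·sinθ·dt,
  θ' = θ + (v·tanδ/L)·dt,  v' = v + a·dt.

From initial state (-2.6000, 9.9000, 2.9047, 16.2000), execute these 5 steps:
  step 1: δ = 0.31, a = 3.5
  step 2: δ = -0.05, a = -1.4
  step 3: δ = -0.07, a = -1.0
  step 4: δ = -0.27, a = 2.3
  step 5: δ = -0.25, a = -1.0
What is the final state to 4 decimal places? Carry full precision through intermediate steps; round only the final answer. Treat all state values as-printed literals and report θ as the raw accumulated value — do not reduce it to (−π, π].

(-6.5888, 10.7210, 2.8245, 16.3200)

after step 1 (δ=0.31, a=3.5): (-3.387378, 10.090093, 2.981013, 16.375000)
after step 2 (δ=-0.05, a=-1.4): (-4.195595, 10.221003, 2.968963, 16.305000)
after step 3 (δ=-0.07, a=-1.0): (-4.998727, 10.361042, 2.952151, 16.255000)
after step 4 (δ=-0.27, a=2.3): (-5.796937, 10.514091, 2.885993, 16.370000)
after step 5 (δ=-0.25, a=-1.0): (-6.588845, 10.721029, 2.824524, 16.320000)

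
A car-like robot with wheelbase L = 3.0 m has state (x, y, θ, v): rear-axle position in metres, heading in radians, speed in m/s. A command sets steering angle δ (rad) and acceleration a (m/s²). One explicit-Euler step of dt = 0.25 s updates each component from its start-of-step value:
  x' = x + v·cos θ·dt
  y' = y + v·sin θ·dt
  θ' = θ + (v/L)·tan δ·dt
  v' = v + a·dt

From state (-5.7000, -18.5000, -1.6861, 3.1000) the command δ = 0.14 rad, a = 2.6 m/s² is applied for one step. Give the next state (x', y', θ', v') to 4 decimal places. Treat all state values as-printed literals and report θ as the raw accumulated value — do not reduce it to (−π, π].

(-5.7892, -19.2699, -1.6497, 3.7500)

x' = -5.7000 + 3.1000·cos(-1.6861)·0.25 = -5.7892
y' = -18.5000 + 3.1000·sin(-1.6861)·0.25 = -19.2699
θ' = -1.6861 + (3.1000/3.0)·tan(0.14)·0.25 = -1.6497
v' = 3.1000 + 2.6000·0.25 = 3.7500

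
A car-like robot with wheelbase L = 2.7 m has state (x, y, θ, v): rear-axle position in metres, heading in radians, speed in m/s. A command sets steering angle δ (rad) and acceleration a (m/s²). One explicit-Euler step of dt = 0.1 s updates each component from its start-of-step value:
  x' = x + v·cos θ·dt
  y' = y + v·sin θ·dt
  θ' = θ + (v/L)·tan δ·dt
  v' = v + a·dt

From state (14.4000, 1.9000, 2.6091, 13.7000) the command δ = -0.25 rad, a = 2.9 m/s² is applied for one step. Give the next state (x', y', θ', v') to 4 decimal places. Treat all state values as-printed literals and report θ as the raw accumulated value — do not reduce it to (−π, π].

x' = 14.4000 + 13.7000·cos(2.6091)·0.1 = 13.2197
y' = 1.9000 + 13.7000·sin(2.6091)·0.1 = 2.5955
θ' = 2.6091 + (13.7000/2.7)·tan(-0.25)·0.1 = 2.4795
v' = 13.7000 + 2.9000·0.1 = 13.9900

(13.2197, 2.5955, 2.4795, 13.9900)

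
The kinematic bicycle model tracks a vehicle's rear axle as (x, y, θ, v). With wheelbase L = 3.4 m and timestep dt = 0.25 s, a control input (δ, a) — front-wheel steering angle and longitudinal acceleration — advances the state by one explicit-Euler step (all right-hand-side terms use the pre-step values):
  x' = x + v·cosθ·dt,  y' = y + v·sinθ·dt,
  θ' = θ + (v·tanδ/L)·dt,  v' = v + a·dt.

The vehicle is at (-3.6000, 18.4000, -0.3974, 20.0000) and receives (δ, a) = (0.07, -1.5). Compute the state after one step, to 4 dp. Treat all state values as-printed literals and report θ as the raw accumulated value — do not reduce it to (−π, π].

x' = -3.6000 + 20.0000·cos(-0.3974)·0.25 = 1.0104
y' = 18.4000 + 20.0000·sin(-0.3974)·0.25 = 16.4649
θ' = -0.3974 + (20.0000/3.4)·tan(0.07)·0.25 = -0.2943
v' = 20.0000 − 1.5000·0.25 = 19.6250

(1.0104, 16.4649, -0.2943, 19.6250)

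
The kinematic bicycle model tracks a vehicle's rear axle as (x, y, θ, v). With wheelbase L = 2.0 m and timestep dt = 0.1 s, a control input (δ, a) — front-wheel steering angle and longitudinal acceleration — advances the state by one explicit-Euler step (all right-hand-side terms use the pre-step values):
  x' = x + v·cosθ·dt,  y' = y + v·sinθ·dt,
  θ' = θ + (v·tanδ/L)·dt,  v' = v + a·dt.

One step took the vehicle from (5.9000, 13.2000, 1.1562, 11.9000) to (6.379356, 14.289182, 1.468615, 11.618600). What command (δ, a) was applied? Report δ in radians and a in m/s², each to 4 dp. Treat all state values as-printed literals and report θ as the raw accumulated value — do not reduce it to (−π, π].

a = (v'−v)/dt = (-0.281400)/0.1 = -2.8140
Δθ = θ'−θ = 0.312415;  (v·dt/L) = 11.9000·0.1/2.0 = 0.595000
tan δ = Δθ·L/(v·dt) = 0.525067  →  δ = 0.4835

δ = 0.4835, a = -2.8140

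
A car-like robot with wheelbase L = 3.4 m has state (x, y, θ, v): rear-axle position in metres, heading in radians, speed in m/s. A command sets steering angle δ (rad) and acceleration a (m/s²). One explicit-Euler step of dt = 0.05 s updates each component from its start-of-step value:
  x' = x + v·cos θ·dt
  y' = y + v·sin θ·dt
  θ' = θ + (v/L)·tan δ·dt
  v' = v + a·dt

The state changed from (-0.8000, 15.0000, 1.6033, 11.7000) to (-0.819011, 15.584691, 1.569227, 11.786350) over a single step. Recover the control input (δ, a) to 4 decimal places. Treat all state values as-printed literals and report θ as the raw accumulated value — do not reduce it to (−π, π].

a = (v'−v)/dt = (0.086350)/0.05 = 1.7270
Δθ = θ'−θ = -0.034073;  (v·dt/L) = 11.7000·0.05/3.4 = 0.172059
tan δ = Δθ·L/(v·dt) = -0.198031  →  δ = -0.1955

δ = -0.1955, a = 1.7270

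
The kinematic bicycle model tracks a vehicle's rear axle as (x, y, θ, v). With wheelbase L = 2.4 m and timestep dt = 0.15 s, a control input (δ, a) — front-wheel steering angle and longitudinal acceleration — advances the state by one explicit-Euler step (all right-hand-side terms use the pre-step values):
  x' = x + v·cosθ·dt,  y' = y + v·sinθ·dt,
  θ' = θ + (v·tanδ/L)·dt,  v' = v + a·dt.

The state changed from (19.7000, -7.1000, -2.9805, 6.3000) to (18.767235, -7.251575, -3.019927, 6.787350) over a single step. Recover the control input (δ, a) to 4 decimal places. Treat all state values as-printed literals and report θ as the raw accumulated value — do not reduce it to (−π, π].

a = (v'−v)/dt = (0.487350)/0.15 = 3.2490
Δθ = θ'−θ = -0.039427;  (v·dt/L) = 6.3000·0.15/2.4 = 0.393750
tan δ = Δθ·L/(v·dt) = -0.100132  →  δ = -0.0998

δ = -0.0998, a = 3.2490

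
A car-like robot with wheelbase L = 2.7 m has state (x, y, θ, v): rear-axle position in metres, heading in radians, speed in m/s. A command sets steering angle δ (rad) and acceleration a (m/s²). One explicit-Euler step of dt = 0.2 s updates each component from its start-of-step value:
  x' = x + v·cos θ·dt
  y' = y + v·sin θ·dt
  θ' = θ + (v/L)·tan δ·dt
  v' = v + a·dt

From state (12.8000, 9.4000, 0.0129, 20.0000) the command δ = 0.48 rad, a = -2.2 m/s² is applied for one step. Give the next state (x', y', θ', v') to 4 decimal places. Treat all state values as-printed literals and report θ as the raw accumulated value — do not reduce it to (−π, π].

(16.7997, 9.4516, 0.7842, 19.5600)

x' = 12.8000 + 20.0000·cos(0.0129)·0.2 = 16.7997
y' = 9.4000 + 20.0000·sin(0.0129)·0.2 = 9.4516
θ' = 0.0129 + (20.0000/2.7)·tan(0.48)·0.2 = 0.7842
v' = 20.0000 − 2.2000·0.2 = 19.5600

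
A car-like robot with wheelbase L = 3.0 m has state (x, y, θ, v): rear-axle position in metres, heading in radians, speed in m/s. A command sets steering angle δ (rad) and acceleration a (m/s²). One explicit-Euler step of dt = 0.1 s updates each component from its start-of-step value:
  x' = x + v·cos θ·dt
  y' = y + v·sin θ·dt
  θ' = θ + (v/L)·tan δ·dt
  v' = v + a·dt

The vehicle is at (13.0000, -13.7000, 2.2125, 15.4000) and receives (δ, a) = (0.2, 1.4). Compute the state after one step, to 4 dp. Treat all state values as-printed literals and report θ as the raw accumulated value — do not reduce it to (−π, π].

(12.0782, -12.4663, 2.3166, 15.5400)

x' = 13.0000 + 15.4000·cos(2.2125)·0.1 = 12.0782
y' = -13.7000 + 15.4000·sin(2.2125)·0.1 = -12.4663
θ' = 2.2125 + (15.4000/3.0)·tan(0.2)·0.1 = 2.3166
v' = 15.4000 + 1.4000·0.1 = 15.5400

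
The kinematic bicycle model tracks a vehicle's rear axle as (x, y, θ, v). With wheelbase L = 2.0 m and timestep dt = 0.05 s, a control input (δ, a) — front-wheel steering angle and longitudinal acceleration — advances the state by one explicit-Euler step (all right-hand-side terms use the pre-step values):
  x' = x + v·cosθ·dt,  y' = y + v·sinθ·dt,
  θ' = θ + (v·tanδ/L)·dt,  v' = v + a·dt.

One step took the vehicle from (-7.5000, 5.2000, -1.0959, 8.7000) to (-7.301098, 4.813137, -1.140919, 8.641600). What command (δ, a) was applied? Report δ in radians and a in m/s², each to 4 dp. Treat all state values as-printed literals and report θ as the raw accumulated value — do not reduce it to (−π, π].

a = (v'−v)/dt = (-0.058400)/0.05 = -1.1680
Δθ = θ'−θ = -0.045019;  (v·dt/L) = 8.7000·0.05/2.0 = 0.217500
tan δ = Δθ·L/(v·dt) = -0.206984  →  δ = -0.2041

δ = -0.2041, a = -1.1680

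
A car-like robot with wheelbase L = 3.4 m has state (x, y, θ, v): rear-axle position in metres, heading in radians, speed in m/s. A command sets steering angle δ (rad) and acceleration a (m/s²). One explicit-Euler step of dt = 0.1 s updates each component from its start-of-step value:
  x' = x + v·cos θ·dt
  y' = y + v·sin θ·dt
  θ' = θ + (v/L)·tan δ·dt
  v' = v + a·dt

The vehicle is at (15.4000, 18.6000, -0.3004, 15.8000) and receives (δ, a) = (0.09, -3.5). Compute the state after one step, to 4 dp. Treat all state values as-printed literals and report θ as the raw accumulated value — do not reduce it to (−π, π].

x' = 15.4000 + 15.8000·cos(-0.3004)·0.1 = 16.9092
y' = 18.6000 + 15.8000·sin(-0.3004)·0.1 = 18.1325
θ' = -0.3004 + (15.8000/3.4)·tan(0.09)·0.1 = -0.2585
v' = 15.8000 − 3.5000·0.1 = 15.4500

(16.9092, 18.1325, -0.2585, 15.4500)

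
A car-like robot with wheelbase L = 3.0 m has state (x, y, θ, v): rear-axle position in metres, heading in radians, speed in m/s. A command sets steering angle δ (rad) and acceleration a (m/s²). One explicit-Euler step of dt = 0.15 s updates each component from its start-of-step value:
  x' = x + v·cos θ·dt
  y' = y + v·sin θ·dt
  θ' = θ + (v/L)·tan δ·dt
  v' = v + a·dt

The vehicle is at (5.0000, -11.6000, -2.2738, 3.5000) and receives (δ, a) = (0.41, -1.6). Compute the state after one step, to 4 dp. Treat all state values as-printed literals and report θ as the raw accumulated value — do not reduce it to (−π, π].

x' = 5.0000 + 3.5000·cos(-2.2738)·0.15 = 4.6606
y' = -11.6000 + 3.5000·sin(-2.2738)·0.15 = -12.0005
θ' = -2.2738 + (3.5000/3.0)·tan(0.41)·0.15 = -2.1977
v' = 3.5000 − 1.6000·0.15 = 3.2600

(4.6606, -12.0005, -2.1977, 3.2600)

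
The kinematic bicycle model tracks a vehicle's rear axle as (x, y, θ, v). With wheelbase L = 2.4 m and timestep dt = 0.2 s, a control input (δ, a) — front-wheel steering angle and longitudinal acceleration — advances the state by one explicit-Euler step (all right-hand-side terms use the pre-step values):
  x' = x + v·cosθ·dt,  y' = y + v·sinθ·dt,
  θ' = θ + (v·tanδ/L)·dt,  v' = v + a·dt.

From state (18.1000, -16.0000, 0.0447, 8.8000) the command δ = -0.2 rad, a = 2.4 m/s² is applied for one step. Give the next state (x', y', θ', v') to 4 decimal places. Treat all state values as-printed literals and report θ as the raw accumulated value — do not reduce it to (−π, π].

(19.8582, -15.9214, -0.1040, 9.2800)

x' = 18.1000 + 8.8000·cos(0.0447)·0.2 = 19.8582
y' = -16.0000 + 8.8000·sin(0.0447)·0.2 = -15.9214
θ' = 0.0447 + (8.8000/2.4)·tan(-0.2)·0.2 = -0.1040
v' = 8.8000 + 2.4000·0.2 = 9.2800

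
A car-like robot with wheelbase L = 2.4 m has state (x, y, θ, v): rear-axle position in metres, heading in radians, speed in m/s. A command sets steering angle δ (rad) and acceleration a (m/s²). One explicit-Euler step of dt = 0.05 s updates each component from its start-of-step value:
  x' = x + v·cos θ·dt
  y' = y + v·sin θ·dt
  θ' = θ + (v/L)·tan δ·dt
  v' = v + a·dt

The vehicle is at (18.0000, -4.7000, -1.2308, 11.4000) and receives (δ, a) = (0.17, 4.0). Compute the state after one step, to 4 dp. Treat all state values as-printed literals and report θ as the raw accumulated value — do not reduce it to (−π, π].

(18.1901, -5.2374, -1.1900, 11.6000)

x' = 18.0000 + 11.4000·cos(-1.2308)·0.05 = 18.1901
y' = -4.7000 + 11.4000·sin(-1.2308)·0.05 = -5.2374
θ' = -1.2308 + (11.4000/2.4)·tan(0.17)·0.05 = -1.1900
v' = 11.4000 + 4.0000·0.05 = 11.6000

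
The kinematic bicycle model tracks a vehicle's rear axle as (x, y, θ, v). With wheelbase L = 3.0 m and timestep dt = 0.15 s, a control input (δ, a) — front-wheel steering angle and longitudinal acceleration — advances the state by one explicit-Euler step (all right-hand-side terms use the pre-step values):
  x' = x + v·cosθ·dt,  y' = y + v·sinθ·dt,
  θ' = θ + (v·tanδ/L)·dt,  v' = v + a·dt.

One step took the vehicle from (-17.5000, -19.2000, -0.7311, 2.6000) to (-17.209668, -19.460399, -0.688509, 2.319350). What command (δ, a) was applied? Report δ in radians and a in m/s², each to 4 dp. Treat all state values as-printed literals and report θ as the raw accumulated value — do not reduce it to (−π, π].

a = (v'−v)/dt = (-0.280650)/0.15 = -1.8710
Δθ = θ'−θ = 0.042591;  (v·dt/L) = 2.6000·0.15/3.0 = 0.130000
tan δ = Δθ·L/(v·dt) = 0.327623  →  δ = 0.3166

δ = 0.3166, a = -1.8710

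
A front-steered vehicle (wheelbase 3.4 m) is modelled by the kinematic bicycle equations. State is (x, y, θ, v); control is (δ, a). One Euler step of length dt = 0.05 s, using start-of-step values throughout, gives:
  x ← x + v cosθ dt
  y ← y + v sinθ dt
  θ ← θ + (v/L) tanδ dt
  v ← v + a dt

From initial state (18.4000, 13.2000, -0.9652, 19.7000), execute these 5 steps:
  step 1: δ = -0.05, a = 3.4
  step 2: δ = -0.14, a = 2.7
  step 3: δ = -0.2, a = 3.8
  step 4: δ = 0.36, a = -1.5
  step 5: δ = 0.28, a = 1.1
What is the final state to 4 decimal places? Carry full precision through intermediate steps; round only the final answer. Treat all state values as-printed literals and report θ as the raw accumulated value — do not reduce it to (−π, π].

(21.0823, 8.9925, -0.8836, 20.1750)

after step 1 (δ=-0.05, a=3.4): (18.960714, 12.390170, -0.979697, 19.870000)
after step 2 (δ=-0.14, a=2.7): (19.514365, 11.565238, -1.020876, 20.005000)
after step 3 (δ=-0.2, a=3.8): (20.037116, 10.712459, -1.080511, 20.195000)
after step 4 (δ=0.36, a=-1.5): (20.512584, 9.821659, -0.968725, 20.120000)
after step 5 (δ=0.28, a=1.1): (21.082333, 8.992550, -0.883643, 20.175000)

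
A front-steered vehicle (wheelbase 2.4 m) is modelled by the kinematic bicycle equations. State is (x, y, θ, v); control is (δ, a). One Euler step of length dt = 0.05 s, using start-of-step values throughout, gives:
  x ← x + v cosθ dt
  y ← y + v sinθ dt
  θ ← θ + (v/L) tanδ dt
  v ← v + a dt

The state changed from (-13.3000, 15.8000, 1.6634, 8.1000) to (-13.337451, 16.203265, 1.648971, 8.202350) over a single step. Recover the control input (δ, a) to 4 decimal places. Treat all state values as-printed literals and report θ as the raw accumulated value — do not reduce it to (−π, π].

δ = -0.0853, a = 2.0470

a = (v'−v)/dt = (0.102350)/0.05 = 2.0470
Δθ = θ'−θ = -0.014429;  (v·dt/L) = 8.1000·0.05/2.4 = 0.168750
tan δ = Δθ·L/(v·dt) = -0.085505  →  δ = -0.0853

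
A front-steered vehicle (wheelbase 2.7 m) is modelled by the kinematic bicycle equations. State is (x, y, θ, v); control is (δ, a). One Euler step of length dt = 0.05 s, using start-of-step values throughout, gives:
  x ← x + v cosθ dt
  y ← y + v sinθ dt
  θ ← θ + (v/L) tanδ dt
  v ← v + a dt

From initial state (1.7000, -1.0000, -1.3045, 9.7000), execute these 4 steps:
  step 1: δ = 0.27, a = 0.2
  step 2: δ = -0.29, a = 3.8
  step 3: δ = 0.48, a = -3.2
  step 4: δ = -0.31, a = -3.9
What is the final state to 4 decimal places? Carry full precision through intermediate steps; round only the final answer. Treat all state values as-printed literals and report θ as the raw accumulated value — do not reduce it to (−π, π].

(2.2774, -2.8636, -1.2708, 9.5450)

after step 1 (δ=0.27, a=0.2): (1.827633, -1.467905, -1.254786, 9.710000)
after step 2 (δ=-0.29, a=3.8): (1.978515, -1.929364, -1.308445, 9.900000)
after step 3 (δ=0.48, a=-3.2): (2.106894, -2.407427, -1.213000, 9.740000)
after step 4 (δ=-0.31, a=-3.9): (2.277447, -2.863585, -1.270777, 9.545000)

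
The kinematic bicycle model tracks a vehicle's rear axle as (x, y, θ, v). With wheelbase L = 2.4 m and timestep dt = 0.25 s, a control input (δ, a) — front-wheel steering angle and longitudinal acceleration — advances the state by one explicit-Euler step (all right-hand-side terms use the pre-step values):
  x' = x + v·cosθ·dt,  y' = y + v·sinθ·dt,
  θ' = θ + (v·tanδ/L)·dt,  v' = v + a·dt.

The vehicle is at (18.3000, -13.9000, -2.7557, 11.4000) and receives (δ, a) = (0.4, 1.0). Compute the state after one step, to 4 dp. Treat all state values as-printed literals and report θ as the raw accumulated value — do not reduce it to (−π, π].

x' = 18.3000 + 11.4000·cos(-2.7557)·0.25 = 15.6596
y' = -13.9000 + 11.4000·sin(-2.7557)·0.25 = -14.9727
θ' = -2.7557 + (11.4000/2.4)·tan(0.4)·0.25 = -2.2536
v' = 11.4000 + 1.0000·0.25 = 11.6500

(15.6596, -14.9727, -2.2536, 11.6500)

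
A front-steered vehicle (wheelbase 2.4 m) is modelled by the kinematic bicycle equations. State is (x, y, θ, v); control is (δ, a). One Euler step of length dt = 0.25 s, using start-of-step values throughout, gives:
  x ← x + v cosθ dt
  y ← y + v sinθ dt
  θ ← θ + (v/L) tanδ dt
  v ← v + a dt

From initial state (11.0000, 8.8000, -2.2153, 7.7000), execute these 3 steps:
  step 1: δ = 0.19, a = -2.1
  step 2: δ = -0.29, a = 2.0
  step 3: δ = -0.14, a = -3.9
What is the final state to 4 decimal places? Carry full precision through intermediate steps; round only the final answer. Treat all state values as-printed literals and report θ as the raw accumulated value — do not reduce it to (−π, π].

after step 1 (δ=0.19, a=-2.1): (9.843457, 7.261159, -2.061043, 7.175000)
after step 2 (δ=-0.29, a=2.0): (8.998880, 5.678683, -2.284076, 7.675000)
after step 3 (δ=-0.14, a=-3.9): (7.743409, 4.227686, -2.396740, 6.700000)

(7.7434, 4.2277, -2.3967, 6.7000)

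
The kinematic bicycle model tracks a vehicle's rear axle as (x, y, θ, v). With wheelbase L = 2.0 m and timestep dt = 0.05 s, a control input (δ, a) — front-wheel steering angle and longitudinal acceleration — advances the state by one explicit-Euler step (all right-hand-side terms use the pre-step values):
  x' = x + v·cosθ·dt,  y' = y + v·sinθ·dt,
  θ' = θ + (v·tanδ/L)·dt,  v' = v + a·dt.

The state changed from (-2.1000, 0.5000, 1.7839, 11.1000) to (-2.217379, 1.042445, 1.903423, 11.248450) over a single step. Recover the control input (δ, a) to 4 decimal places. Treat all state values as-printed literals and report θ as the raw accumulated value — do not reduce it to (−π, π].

δ = 0.4067, a = 2.9690

a = (v'−v)/dt = (0.148450)/0.05 = 2.9690
Δθ = θ'−θ = 0.119523;  (v·dt/L) = 11.1000·0.05/2.0 = 0.277500
tan δ = Δθ·L/(v·dt) = 0.430714  →  δ = 0.4067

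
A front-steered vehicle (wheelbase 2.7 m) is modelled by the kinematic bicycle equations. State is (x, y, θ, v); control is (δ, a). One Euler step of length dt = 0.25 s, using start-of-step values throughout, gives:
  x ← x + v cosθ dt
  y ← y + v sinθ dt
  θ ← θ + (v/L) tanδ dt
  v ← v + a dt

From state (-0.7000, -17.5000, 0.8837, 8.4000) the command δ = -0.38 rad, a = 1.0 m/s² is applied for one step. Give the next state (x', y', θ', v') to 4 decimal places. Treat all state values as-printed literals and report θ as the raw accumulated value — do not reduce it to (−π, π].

(0.6320, -15.8765, 0.5730, 8.6500)

x' = -0.7000 + 8.4000·cos(0.8837)·0.25 = 0.6320
y' = -17.5000 + 8.4000·sin(0.8837)·0.25 = -15.8765
θ' = 0.8837 + (8.4000/2.7)·tan(-0.38)·0.25 = 0.5730
v' = 8.4000 + 1.0000·0.25 = 8.6500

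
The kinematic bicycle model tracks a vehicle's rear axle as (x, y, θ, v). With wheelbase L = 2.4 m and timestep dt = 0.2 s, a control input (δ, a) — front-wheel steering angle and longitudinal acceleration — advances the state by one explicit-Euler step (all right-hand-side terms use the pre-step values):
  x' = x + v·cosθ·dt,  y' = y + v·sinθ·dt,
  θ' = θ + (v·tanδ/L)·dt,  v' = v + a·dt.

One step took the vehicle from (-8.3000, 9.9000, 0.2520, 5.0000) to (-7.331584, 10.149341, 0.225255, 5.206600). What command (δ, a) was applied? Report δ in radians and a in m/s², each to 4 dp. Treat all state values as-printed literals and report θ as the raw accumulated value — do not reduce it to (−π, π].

a = (v'−v)/dt = (0.206600)/0.2 = 1.0330
Δθ = θ'−θ = -0.026745;  (v·dt/L) = 5.0000·0.2/2.4 = 0.416667
tan δ = Δθ·L/(v·dt) = -0.064188  →  δ = -0.0641

δ = -0.0641, a = 1.0330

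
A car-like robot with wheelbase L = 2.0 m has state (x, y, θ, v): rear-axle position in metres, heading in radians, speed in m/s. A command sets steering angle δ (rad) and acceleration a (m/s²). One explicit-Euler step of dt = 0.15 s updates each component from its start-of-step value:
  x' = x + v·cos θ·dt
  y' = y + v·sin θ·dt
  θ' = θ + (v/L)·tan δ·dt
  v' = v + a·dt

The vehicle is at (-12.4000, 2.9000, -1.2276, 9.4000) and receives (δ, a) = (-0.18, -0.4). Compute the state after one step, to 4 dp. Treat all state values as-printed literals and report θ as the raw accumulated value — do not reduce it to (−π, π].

(-11.9255, 1.5722, -1.3559, 9.3400)

x' = -12.4000 + 9.4000·cos(-1.2276)·0.15 = -11.9255
y' = 2.9000 + 9.4000·sin(-1.2276)·0.15 = 1.5722
θ' = -1.2276 + (9.4000/2.0)·tan(-0.18)·0.15 = -1.3559
v' = 9.4000 − 0.4000·0.15 = 9.3400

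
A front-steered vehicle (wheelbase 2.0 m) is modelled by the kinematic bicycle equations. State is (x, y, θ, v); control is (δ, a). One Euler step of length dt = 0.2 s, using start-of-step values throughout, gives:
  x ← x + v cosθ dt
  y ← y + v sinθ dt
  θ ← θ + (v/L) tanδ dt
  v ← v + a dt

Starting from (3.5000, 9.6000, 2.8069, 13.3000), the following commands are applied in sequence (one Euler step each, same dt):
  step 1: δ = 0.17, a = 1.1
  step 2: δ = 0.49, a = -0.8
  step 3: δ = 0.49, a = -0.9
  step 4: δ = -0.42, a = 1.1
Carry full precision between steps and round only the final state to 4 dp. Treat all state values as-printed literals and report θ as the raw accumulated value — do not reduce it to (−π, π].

after step 1 (δ=0.17, a=1.1): (0.987600, 10.473754, 3.035204, 13.520000)
after step 2 (δ=0.49, a=-0.8): (-1.701112, 10.760888, 3.756344, 13.360000)
after step 3 (δ=0.49, a=-0.9): (-3.883913, 9.219796, 4.468951, 13.180000)
after step 4 (δ=-0.42, a=1.1): (-4.519296, 6.661519, 3.880368, 13.400000)

(-4.5193, 6.6615, 3.8804, 13.4000)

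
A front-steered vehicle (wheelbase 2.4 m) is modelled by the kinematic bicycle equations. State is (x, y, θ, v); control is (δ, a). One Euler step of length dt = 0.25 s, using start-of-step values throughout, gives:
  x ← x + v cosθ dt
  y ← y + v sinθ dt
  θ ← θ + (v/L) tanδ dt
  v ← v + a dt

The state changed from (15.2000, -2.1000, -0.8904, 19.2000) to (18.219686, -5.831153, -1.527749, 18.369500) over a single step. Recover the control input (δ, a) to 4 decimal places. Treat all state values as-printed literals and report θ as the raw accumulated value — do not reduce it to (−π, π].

a = (v'−v)/dt = (-0.830500)/0.25 = -3.3220
Δθ = θ'−θ = -0.637349;  (v·dt/L) = 19.2000·0.25/2.4 = 2.000000
tan δ = Δθ·L/(v·dt) = -0.318675  →  δ = -0.3085

δ = -0.3085, a = -3.3220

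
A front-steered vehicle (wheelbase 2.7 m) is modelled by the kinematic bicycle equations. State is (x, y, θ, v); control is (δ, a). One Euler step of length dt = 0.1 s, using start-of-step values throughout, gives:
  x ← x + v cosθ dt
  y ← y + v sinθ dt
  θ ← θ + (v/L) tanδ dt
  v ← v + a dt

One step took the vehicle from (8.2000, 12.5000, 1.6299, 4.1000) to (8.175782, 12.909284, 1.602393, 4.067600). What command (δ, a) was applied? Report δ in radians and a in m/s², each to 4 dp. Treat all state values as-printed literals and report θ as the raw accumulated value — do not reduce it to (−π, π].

a = (v'−v)/dt = (-0.032400)/0.1 = -0.3240
Δθ = θ'−θ = -0.027507;  (v·dt/L) = 4.1000·0.1/2.7 = 0.151852
tan δ = Δθ·L/(v·dt) = -0.181144  →  δ = -0.1792

δ = -0.1792, a = -0.3240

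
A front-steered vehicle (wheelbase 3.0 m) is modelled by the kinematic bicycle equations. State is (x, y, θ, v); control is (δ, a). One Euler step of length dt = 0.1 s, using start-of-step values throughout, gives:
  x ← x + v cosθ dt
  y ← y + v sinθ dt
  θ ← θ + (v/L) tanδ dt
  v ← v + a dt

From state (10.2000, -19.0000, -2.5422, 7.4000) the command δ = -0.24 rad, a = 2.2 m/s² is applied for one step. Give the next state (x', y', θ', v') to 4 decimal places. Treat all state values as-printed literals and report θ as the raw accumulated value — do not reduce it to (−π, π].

x' = 10.2000 + 7.4000·cos(-2.5422)·0.1 = 9.5890
y' = -19.0000 + 7.4000·sin(-2.5422)·0.1 = -19.4175
θ' = -2.5422 + (7.4000/3.0)·tan(-0.24)·0.1 = -2.6026
v' = 7.4000 + 2.2000·0.1 = 7.6200

(9.5890, -19.4175, -2.6026, 7.6200)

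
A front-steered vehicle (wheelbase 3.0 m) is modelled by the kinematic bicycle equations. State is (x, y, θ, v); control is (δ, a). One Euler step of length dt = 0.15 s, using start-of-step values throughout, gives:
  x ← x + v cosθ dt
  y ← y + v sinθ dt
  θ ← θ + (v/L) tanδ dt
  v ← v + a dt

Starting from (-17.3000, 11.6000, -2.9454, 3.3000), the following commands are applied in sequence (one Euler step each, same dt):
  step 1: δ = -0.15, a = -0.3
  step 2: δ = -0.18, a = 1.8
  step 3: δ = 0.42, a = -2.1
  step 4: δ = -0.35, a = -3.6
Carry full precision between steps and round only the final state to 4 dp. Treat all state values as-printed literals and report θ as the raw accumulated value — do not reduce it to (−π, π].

(-19.2599, 11.2404, -2.9798, 2.6700)

after step 1 (δ=-0.15, a=-0.3): (-17.785504, 11.503506, -2.970337, 3.255000)
after step 2 (δ=-0.18, a=1.8): (-18.266612, 11.420299, -2.999953, 3.525000)
after step 3 (δ=0.42, a=-2.1): (-18.790067, 11.345657, -2.921244, 3.210000)
after step 4 (δ=-0.35, a=-3.6): (-19.259925, 11.240416, -2.979832, 2.670000)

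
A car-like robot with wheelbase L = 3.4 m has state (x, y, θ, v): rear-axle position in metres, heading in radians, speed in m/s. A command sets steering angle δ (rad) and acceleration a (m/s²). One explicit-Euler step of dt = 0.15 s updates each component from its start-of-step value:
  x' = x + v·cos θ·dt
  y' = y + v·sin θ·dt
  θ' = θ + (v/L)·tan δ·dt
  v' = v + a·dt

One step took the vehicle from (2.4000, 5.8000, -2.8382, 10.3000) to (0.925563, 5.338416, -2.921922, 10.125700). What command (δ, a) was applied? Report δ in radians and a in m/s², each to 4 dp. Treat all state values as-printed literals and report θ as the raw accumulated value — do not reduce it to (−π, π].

δ = -0.1822, a = -1.1620

a = (v'−v)/dt = (-0.174300)/0.15 = -1.1620
Δθ = θ'−θ = -0.083722;  (v·dt/L) = 10.3000·0.15/3.4 = 0.454412
tan δ = Δθ·L/(v·dt) = -0.184243  →  δ = -0.1822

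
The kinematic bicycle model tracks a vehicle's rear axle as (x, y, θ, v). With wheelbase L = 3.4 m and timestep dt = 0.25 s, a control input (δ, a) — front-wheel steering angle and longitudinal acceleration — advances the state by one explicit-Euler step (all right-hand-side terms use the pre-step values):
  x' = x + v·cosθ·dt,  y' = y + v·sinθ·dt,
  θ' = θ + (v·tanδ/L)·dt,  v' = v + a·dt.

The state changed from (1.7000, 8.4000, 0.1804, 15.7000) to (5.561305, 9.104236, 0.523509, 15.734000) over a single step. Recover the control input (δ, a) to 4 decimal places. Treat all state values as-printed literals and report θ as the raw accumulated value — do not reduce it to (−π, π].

δ = 0.2889, a = 0.1360

a = (v'−v)/dt = (0.034000)/0.25 = 0.1360
Δθ = θ'−θ = 0.343109;  (v·dt/L) = 15.7000·0.25/3.4 = 1.154412
tan δ = Δθ·L/(v·dt) = 0.297215  →  δ = 0.2889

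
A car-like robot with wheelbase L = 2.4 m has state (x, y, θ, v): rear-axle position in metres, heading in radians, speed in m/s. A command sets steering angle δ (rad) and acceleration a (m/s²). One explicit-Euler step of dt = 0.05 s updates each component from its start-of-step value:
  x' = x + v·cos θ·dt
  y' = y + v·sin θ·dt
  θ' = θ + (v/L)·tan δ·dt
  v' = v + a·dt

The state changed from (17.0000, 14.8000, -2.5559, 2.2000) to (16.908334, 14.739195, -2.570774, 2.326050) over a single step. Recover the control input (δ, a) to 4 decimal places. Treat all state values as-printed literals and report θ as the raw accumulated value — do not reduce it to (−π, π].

δ = -0.3138, a = 2.5210

a = (v'−v)/dt = (0.126050)/0.05 = 2.5210
Δθ = θ'−θ = -0.014874;  (v·dt/L) = 2.2000·0.05/2.4 = 0.045833
tan δ = Δθ·L/(v·dt) = -0.324524  →  δ = -0.3138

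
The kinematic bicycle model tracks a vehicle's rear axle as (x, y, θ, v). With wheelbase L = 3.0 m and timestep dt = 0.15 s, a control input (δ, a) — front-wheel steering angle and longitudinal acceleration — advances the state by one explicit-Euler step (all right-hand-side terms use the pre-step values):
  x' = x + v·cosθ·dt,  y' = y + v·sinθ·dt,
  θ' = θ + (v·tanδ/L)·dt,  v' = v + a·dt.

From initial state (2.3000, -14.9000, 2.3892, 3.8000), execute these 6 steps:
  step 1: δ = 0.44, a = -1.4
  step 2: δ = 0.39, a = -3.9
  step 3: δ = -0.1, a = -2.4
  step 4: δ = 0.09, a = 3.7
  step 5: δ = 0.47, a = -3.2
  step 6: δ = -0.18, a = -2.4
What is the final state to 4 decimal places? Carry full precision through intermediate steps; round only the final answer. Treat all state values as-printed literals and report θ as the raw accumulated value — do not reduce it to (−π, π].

after step 1 (δ=0.44, a=-1.4): (1.883868, -14.510469, 2.478648, 3.590000)
after step 2 (δ=0.39, a=-3.9): (1.459431, -14.179055, 2.552433, 3.005000)
after step 3 (δ=-0.1, a=-2.4): (1.084674, -13.928590, 2.537357, 2.645000)
after step 4 (δ=0.09, a=3.7): (0.758174, -13.703183, 2.549292, 3.200000)
after step 5 (δ=0.47, a=-3.2): (0.359938, -13.435213, 2.630567, 2.720000)
after step 6 (δ=-0.18, a=-2.4): (0.004063, -13.235671, 2.605819, 2.360000)

(0.0041, -13.2357, 2.6058, 2.3600)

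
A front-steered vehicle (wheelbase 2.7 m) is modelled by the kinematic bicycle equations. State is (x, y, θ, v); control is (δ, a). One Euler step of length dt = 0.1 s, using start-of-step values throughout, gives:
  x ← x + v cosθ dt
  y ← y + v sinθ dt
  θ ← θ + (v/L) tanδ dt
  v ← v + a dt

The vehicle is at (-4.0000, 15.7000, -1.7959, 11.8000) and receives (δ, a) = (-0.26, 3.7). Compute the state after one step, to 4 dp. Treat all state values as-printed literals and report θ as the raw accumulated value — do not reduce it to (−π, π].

x' = -4.0000 + 11.8000·cos(-1.7959)·0.1 = -4.2634
y' = 15.7000 + 11.8000·sin(-1.7959)·0.1 = 14.5498
θ' = -1.7959 + (11.8000/2.7)·tan(-0.26)·0.1 = -1.9122
v' = 11.8000 + 3.7000·0.1 = 12.1700

(-4.2634, 14.5498, -1.9122, 12.1700)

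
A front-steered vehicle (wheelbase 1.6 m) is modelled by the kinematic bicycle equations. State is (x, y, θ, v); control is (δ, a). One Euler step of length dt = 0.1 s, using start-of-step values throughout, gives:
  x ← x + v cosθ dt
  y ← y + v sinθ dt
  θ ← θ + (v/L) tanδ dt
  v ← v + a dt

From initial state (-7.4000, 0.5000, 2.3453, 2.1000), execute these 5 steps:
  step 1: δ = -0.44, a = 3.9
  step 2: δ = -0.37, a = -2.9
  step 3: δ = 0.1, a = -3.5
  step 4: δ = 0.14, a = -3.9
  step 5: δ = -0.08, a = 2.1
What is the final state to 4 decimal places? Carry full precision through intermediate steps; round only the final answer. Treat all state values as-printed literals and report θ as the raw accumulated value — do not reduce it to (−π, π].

(-8.0496, 1.2721, 2.2459, 1.6700)

after step 1 (δ=-0.44, a=3.9): (-7.546866, 0.650101, 2.283510, 2.490000)
after step 2 (δ=-0.37, a=-2.9): (-7.709684, 0.838492, 2.223149, 2.200000)
after step 3 (δ=0.1, a=-3.5): (-7.843237, 1.013317, 2.236945, 1.850000)
after step 4 (δ=0.14, a=-3.9): (-7.957560, 1.158765, 2.253239, 1.460000)
after step 5 (δ=-0.08, a=2.1): (-8.049641, 1.272066, 2.245923, 1.670000)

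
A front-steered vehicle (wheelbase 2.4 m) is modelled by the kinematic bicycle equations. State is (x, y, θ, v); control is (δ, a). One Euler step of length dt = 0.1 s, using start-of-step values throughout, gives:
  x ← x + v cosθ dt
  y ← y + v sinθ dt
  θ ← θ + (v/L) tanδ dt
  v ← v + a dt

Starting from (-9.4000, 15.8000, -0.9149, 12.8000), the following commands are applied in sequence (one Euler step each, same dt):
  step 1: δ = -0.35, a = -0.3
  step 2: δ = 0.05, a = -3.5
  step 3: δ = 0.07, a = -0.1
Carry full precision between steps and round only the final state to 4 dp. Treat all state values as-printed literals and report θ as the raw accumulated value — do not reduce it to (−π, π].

after step 1 (δ=-0.35, a=-0.3): (-8.619367, 14.785598, -1.109582, 12.770000)
after step 2 (δ=0.05, a=-3.5): (-8.051056, 13.642028, -1.082956, 12.420000)
after step 3 (δ=0.07, a=-0.1): (-7.468906, 12.544911, -1.046671, 12.410000)

(-7.4689, 12.5449, -1.0467, 12.4100)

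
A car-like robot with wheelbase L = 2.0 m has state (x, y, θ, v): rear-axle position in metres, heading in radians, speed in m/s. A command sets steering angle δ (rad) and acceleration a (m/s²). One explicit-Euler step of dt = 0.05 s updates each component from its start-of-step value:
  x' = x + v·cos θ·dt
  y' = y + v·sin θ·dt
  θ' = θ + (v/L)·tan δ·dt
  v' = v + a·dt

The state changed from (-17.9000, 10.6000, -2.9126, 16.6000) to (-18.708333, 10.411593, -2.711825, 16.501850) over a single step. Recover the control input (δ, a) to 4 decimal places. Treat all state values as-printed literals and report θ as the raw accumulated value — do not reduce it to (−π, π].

a = (v'−v)/dt = (-0.098150)/0.05 = -1.9630
Δθ = θ'−θ = 0.200775;  (v·dt/L) = 16.6000·0.05/2.0 = 0.415000
tan δ = Δθ·L/(v·dt) = 0.483795  →  δ = 0.4506

δ = 0.4506, a = -1.9630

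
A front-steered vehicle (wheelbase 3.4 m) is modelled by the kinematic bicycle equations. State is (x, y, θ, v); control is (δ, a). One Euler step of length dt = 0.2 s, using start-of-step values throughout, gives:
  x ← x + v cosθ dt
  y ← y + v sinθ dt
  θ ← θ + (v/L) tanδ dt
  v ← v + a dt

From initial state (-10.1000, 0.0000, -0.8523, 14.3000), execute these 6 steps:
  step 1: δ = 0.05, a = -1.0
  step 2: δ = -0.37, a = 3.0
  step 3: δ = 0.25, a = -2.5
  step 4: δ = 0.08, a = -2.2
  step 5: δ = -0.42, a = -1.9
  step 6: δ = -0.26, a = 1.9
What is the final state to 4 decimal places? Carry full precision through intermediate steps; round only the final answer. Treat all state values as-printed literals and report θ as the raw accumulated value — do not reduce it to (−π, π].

(-0.4995, -13.6577, -1.4150, 13.7600)

after step 1 (δ=0.05, a=-1.0): (-8.217395, -2.152998, -0.810206, 14.100000)
after step 2 (δ=-0.37, a=3.0): (-6.273431, -4.195888, -1.131904, 14.700000)
after step 3 (δ=0.25, a=-2.5): (-5.024117, -6.857244, -0.911109, 14.200000)
after step 4 (δ=0.08, a=-2.2): (-3.283566, -9.101366, -0.844142, 13.760000)
after step 5 (δ=-0.42, a=-1.9): (-1.455212, -11.158215, -1.205603, 13.380000)
after step 6 (δ=-0.26, a=1.9): (-0.499533, -13.657745, -1.414978, 13.760000)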